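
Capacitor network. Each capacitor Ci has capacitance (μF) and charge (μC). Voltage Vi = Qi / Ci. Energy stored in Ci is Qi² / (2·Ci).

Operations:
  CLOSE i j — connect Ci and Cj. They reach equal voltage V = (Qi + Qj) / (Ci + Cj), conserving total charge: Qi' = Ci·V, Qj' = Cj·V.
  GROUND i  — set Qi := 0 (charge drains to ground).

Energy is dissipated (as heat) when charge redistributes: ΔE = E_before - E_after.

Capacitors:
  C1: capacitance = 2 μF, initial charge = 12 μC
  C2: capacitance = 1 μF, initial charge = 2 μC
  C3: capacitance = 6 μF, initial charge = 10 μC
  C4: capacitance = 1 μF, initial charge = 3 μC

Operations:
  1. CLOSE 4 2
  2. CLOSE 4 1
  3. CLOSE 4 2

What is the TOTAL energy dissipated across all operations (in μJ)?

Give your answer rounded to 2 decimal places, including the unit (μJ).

Answer: 5.69 μJ

Derivation:
Initial: C1(2μF, Q=12μC, V=6.00V), C2(1μF, Q=2μC, V=2.00V), C3(6μF, Q=10μC, V=1.67V), C4(1μF, Q=3μC, V=3.00V)
Op 1: CLOSE 4-2: Q_total=5.00, C_total=2.00, V=2.50; Q4=2.50, Q2=2.50; dissipated=0.250
Op 2: CLOSE 4-1: Q_total=14.50, C_total=3.00, V=4.83; Q4=4.83, Q1=9.67; dissipated=4.083
Op 3: CLOSE 4-2: Q_total=7.33, C_total=2.00, V=3.67; Q4=3.67, Q2=3.67; dissipated=1.361
Total dissipated: 5.694 μJ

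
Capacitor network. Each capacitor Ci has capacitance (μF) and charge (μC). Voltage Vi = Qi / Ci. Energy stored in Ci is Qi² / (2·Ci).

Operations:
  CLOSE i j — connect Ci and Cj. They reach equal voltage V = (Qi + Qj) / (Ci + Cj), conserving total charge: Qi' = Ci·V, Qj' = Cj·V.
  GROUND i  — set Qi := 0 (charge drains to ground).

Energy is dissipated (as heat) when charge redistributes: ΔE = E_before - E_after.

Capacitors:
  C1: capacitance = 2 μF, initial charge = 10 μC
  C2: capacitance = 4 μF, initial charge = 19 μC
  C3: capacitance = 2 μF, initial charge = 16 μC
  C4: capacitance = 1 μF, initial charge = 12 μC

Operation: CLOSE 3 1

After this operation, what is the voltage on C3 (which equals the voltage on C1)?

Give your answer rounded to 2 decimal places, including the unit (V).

Answer: 6.50 V

Derivation:
Initial: C1(2μF, Q=10μC, V=5.00V), C2(4μF, Q=19μC, V=4.75V), C3(2μF, Q=16μC, V=8.00V), C4(1μF, Q=12μC, V=12.00V)
Op 1: CLOSE 3-1: Q_total=26.00, C_total=4.00, V=6.50; Q3=13.00, Q1=13.00; dissipated=4.500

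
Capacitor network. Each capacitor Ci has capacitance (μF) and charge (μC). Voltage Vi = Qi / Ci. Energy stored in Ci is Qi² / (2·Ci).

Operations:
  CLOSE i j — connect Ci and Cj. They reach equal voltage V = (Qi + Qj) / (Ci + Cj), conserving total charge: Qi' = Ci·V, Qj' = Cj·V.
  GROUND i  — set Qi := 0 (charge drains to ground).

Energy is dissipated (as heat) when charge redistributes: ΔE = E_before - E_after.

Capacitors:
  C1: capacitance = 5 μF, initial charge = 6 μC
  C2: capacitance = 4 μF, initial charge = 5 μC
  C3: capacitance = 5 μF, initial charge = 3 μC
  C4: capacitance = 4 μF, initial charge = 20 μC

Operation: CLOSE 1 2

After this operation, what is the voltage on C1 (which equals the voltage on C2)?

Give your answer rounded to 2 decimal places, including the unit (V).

Answer: 1.22 V

Derivation:
Initial: C1(5μF, Q=6μC, V=1.20V), C2(4μF, Q=5μC, V=1.25V), C3(5μF, Q=3μC, V=0.60V), C4(4μF, Q=20μC, V=5.00V)
Op 1: CLOSE 1-2: Q_total=11.00, C_total=9.00, V=1.22; Q1=6.11, Q2=4.89; dissipated=0.003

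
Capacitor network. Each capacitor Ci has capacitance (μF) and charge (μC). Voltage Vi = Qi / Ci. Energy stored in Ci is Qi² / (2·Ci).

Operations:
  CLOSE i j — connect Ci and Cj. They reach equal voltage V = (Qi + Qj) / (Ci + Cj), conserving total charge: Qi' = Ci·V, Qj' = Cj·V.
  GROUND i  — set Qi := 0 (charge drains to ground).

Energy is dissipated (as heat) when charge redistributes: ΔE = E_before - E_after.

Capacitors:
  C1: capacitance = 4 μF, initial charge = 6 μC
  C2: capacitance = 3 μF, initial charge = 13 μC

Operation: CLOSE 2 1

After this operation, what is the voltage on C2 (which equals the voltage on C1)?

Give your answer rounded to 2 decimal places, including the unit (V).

Answer: 2.71 V

Derivation:
Initial: C1(4μF, Q=6μC, V=1.50V), C2(3μF, Q=13μC, V=4.33V)
Op 1: CLOSE 2-1: Q_total=19.00, C_total=7.00, V=2.71; Q2=8.14, Q1=10.86; dissipated=6.881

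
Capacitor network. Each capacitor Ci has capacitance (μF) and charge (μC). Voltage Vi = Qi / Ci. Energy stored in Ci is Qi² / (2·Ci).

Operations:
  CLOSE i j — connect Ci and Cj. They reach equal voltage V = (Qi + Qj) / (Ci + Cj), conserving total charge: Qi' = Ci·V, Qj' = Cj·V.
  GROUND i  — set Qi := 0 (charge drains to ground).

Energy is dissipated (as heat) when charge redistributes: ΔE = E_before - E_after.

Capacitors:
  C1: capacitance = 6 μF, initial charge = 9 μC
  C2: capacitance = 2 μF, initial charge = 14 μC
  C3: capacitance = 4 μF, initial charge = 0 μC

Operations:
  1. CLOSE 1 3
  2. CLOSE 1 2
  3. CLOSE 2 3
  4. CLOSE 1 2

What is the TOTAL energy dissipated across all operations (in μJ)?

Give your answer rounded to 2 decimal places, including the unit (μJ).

Initial: C1(6μF, Q=9μC, V=1.50V), C2(2μF, Q=14μC, V=7.00V), C3(4μF, Q=0μC, V=0.00V)
Op 1: CLOSE 1-3: Q_total=9.00, C_total=10.00, V=0.90; Q1=5.40, Q3=3.60; dissipated=2.700
Op 2: CLOSE 1-2: Q_total=19.40, C_total=8.00, V=2.42; Q1=14.55, Q2=4.85; dissipated=27.907
Op 3: CLOSE 2-3: Q_total=8.45, C_total=6.00, V=1.41; Q2=2.82, Q3=5.63; dissipated=1.550
Op 4: CLOSE 1-2: Q_total=17.37, C_total=8.00, V=2.17; Q1=13.03, Q2=4.34; dissipated=0.775
Total dissipated: 32.933 μJ

Answer: 32.93 μJ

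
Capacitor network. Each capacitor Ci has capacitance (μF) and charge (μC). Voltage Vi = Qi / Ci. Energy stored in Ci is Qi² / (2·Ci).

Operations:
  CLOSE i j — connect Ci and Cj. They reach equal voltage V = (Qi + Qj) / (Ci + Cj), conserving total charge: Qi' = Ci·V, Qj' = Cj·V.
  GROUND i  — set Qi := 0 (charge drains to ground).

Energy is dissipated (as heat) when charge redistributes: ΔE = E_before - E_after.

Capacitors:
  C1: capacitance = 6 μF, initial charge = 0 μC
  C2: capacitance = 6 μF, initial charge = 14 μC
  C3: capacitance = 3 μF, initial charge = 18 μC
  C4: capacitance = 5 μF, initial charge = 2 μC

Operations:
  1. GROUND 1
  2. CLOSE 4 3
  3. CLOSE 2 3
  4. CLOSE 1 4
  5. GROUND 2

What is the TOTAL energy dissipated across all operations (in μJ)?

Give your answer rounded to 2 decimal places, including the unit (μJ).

Initial: C1(6μF, Q=0μC, V=0.00V), C2(6μF, Q=14μC, V=2.33V), C3(3μF, Q=18μC, V=6.00V), C4(5μF, Q=2μC, V=0.40V)
Op 1: GROUND 1: Q1=0; energy lost=0.000
Op 2: CLOSE 4-3: Q_total=20.00, C_total=8.00, V=2.50; Q4=12.50, Q3=7.50; dissipated=29.400
Op 3: CLOSE 2-3: Q_total=21.50, C_total=9.00, V=2.39; Q2=14.33, Q3=7.17; dissipated=0.028
Op 4: CLOSE 1-4: Q_total=12.50, C_total=11.00, V=1.14; Q1=6.82, Q4=5.68; dissipated=8.523
Op 5: GROUND 2: Q2=0; energy lost=17.120
Total dissipated: 55.071 μJ

Answer: 55.07 μJ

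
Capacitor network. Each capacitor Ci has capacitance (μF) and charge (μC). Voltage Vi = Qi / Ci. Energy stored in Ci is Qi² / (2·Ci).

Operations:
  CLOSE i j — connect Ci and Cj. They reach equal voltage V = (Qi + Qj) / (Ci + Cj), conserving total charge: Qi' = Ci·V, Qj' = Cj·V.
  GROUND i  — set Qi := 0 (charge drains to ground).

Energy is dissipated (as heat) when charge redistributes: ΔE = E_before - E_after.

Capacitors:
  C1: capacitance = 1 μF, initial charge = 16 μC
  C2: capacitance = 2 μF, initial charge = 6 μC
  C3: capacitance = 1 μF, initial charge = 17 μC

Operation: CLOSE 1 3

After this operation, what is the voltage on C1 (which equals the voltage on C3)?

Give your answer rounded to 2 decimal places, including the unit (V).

Initial: C1(1μF, Q=16μC, V=16.00V), C2(2μF, Q=6μC, V=3.00V), C3(1μF, Q=17μC, V=17.00V)
Op 1: CLOSE 1-3: Q_total=33.00, C_total=2.00, V=16.50; Q1=16.50, Q3=16.50; dissipated=0.250

Answer: 16.50 V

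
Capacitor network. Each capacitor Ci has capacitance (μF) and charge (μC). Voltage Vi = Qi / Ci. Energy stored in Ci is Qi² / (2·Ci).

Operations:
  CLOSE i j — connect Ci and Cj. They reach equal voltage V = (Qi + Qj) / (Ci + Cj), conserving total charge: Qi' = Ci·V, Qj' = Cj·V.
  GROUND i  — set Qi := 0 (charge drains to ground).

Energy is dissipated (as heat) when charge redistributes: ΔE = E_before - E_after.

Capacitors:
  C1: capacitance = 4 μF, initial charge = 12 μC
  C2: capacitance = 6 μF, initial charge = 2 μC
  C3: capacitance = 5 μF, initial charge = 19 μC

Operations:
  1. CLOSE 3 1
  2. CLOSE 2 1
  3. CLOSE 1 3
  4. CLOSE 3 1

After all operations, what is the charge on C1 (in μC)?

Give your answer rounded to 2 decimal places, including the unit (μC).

Initial: C1(4μF, Q=12μC, V=3.00V), C2(6μF, Q=2μC, V=0.33V), C3(5μF, Q=19μC, V=3.80V)
Op 1: CLOSE 3-1: Q_total=31.00, C_total=9.00, V=3.44; Q3=17.22, Q1=13.78; dissipated=0.711
Op 2: CLOSE 2-1: Q_total=15.78, C_total=10.00, V=1.58; Q2=9.47, Q1=6.31; dissipated=11.615
Op 3: CLOSE 1-3: Q_total=23.53, C_total=9.00, V=2.61; Q1=10.46, Q3=13.07; dissipated=3.872
Op 4: CLOSE 3-1: Q_total=23.53, C_total=9.00, V=2.61; Q3=13.07, Q1=10.46; dissipated=0.000
Final charges: Q1=10.46, Q2=9.47, Q3=13.07

Answer: 10.46 μC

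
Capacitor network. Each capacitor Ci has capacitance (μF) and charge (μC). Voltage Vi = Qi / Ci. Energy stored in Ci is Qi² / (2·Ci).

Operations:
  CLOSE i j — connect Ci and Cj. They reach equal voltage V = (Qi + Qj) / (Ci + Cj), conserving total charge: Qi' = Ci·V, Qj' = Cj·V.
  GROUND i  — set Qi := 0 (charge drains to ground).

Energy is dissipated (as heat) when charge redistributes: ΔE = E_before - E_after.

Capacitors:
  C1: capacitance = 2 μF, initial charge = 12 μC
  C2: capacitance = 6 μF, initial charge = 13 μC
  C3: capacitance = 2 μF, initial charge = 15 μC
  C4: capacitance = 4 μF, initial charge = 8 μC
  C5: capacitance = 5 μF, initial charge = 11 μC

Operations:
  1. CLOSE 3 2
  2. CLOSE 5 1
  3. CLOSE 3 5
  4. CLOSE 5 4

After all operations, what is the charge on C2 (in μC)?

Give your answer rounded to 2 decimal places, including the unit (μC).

Initial: C1(2μF, Q=12μC, V=6.00V), C2(6μF, Q=13μC, V=2.17V), C3(2μF, Q=15μC, V=7.50V), C4(4μF, Q=8μC, V=2.00V), C5(5μF, Q=11μC, V=2.20V)
Op 1: CLOSE 3-2: Q_total=28.00, C_total=8.00, V=3.50; Q3=7.00, Q2=21.00; dissipated=21.333
Op 2: CLOSE 5-1: Q_total=23.00, C_total=7.00, V=3.29; Q5=16.43, Q1=6.57; dissipated=10.314
Op 3: CLOSE 3-5: Q_total=23.43, C_total=7.00, V=3.35; Q3=6.69, Q5=16.73; dissipated=0.033
Op 4: CLOSE 5-4: Q_total=24.73, C_total=9.00, V=2.75; Q5=13.74, Q4=10.99; dissipated=2.016
Final charges: Q1=6.57, Q2=21.00, Q3=6.69, Q4=10.99, Q5=13.74

Answer: 21.00 μC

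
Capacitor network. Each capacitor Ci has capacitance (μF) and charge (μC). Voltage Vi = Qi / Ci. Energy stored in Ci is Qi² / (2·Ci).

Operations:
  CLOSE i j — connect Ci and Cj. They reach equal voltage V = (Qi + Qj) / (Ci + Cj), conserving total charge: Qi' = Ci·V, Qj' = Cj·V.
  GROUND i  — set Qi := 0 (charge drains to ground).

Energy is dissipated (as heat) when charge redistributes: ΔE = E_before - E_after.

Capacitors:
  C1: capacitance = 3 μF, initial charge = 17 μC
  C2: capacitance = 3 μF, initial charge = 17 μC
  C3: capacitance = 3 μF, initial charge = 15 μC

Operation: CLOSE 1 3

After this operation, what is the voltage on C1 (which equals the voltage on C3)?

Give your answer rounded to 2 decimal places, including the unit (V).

Answer: 5.33 V

Derivation:
Initial: C1(3μF, Q=17μC, V=5.67V), C2(3μF, Q=17μC, V=5.67V), C3(3μF, Q=15μC, V=5.00V)
Op 1: CLOSE 1-3: Q_total=32.00, C_total=6.00, V=5.33; Q1=16.00, Q3=16.00; dissipated=0.333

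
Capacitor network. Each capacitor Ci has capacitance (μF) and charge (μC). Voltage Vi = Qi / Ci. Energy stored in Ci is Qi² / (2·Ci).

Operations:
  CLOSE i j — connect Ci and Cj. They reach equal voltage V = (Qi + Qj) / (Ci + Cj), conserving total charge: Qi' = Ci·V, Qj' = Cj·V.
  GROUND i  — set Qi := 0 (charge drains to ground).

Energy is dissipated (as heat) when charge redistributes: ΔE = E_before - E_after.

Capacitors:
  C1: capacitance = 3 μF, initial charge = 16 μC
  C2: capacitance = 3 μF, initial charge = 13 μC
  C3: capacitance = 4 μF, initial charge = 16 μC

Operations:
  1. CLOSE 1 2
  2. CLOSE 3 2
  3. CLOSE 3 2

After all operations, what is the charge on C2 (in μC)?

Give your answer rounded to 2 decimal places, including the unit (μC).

Initial: C1(3μF, Q=16μC, V=5.33V), C2(3μF, Q=13μC, V=4.33V), C3(4μF, Q=16μC, V=4.00V)
Op 1: CLOSE 1-2: Q_total=29.00, C_total=6.00, V=4.83; Q1=14.50, Q2=14.50; dissipated=0.750
Op 2: CLOSE 3-2: Q_total=30.50, C_total=7.00, V=4.36; Q3=17.43, Q2=13.07; dissipated=0.595
Op 3: CLOSE 3-2: Q_total=30.50, C_total=7.00, V=4.36; Q3=17.43, Q2=13.07; dissipated=0.000
Final charges: Q1=14.50, Q2=13.07, Q3=17.43

Answer: 13.07 μC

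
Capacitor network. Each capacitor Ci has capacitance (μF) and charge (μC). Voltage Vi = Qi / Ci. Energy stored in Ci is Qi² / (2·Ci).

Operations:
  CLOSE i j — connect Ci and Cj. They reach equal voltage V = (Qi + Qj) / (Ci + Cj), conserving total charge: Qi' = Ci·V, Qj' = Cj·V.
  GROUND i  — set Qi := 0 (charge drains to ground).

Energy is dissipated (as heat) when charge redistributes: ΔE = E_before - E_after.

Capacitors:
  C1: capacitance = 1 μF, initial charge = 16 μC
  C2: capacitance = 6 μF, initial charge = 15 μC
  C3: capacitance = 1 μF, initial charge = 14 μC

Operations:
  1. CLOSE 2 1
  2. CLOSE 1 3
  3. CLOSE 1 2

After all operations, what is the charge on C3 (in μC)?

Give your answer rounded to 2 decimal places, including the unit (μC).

Initial: C1(1μF, Q=16μC, V=16.00V), C2(6μF, Q=15μC, V=2.50V), C3(1μF, Q=14μC, V=14.00V)
Op 1: CLOSE 2-1: Q_total=31.00, C_total=7.00, V=4.43; Q2=26.57, Q1=4.43; dissipated=78.107
Op 2: CLOSE 1-3: Q_total=18.43, C_total=2.00, V=9.21; Q1=9.21, Q3=9.21; dissipated=22.903
Op 3: CLOSE 1-2: Q_total=35.79, C_total=7.00, V=5.11; Q1=5.11, Q2=30.67; dissipated=9.816
Final charges: Q1=5.11, Q2=30.67, Q3=9.21

Answer: 9.21 μC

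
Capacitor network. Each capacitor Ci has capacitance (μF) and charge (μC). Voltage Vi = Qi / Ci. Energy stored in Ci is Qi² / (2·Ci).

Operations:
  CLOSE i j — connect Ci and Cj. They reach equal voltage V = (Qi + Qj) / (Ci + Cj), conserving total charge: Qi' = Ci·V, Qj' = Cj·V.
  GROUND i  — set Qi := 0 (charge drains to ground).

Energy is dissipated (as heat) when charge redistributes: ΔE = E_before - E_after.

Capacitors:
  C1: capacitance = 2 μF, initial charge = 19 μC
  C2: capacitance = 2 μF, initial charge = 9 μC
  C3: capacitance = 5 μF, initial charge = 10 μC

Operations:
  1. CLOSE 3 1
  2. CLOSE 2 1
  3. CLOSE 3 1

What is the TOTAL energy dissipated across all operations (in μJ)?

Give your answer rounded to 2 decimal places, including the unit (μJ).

Initial: C1(2μF, Q=19μC, V=9.50V), C2(2μF, Q=9μC, V=4.50V), C3(5μF, Q=10μC, V=2.00V)
Op 1: CLOSE 3-1: Q_total=29.00, C_total=7.00, V=4.14; Q3=20.71, Q1=8.29; dissipated=40.179
Op 2: CLOSE 2-1: Q_total=17.29, C_total=4.00, V=4.32; Q2=8.64, Q1=8.64; dissipated=0.064
Op 3: CLOSE 3-1: Q_total=29.36, C_total=7.00, V=4.19; Q3=20.97, Q1=8.39; dissipated=0.023
Total dissipated: 40.265 μJ

Answer: 40.27 μJ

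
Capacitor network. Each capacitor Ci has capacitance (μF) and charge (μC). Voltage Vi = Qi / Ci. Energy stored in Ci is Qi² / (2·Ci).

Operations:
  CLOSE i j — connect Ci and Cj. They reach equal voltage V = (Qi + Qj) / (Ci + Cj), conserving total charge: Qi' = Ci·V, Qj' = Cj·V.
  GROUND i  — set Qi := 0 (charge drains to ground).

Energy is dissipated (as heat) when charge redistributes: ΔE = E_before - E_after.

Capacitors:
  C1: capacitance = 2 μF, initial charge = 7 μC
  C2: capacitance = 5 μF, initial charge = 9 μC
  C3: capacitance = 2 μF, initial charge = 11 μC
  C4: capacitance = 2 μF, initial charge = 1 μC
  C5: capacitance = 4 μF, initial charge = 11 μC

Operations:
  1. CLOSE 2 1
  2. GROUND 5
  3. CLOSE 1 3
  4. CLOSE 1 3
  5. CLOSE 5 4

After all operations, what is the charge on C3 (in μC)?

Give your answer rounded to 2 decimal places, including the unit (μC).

Answer: 7.79 μC

Derivation:
Initial: C1(2μF, Q=7μC, V=3.50V), C2(5μF, Q=9μC, V=1.80V), C3(2μF, Q=11μC, V=5.50V), C4(2μF, Q=1μC, V=0.50V), C5(4μF, Q=11μC, V=2.75V)
Op 1: CLOSE 2-1: Q_total=16.00, C_total=7.00, V=2.29; Q2=11.43, Q1=4.57; dissipated=2.064
Op 2: GROUND 5: Q5=0; energy lost=15.125
Op 3: CLOSE 1-3: Q_total=15.57, C_total=4.00, V=3.89; Q1=7.79, Q3=7.79; dissipated=5.166
Op 4: CLOSE 1-3: Q_total=15.57, C_total=4.00, V=3.89; Q1=7.79, Q3=7.79; dissipated=0.000
Op 5: CLOSE 5-4: Q_total=1.00, C_total=6.00, V=0.17; Q5=0.67, Q4=0.33; dissipated=0.167
Final charges: Q1=7.79, Q2=11.43, Q3=7.79, Q4=0.33, Q5=0.67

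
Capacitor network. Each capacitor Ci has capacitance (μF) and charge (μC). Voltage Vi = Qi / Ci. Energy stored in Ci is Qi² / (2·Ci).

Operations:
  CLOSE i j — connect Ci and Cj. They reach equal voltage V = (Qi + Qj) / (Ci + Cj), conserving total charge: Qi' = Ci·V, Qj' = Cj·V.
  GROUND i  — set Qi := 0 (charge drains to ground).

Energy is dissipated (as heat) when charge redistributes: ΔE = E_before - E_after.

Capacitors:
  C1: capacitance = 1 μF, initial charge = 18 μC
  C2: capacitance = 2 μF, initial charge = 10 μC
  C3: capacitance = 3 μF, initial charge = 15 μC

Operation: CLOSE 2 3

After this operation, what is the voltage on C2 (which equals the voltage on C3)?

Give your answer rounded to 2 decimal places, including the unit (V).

Answer: 5.00 V

Derivation:
Initial: C1(1μF, Q=18μC, V=18.00V), C2(2μF, Q=10μC, V=5.00V), C3(3μF, Q=15μC, V=5.00V)
Op 1: CLOSE 2-3: Q_total=25.00, C_total=5.00, V=5.00; Q2=10.00, Q3=15.00; dissipated=0.000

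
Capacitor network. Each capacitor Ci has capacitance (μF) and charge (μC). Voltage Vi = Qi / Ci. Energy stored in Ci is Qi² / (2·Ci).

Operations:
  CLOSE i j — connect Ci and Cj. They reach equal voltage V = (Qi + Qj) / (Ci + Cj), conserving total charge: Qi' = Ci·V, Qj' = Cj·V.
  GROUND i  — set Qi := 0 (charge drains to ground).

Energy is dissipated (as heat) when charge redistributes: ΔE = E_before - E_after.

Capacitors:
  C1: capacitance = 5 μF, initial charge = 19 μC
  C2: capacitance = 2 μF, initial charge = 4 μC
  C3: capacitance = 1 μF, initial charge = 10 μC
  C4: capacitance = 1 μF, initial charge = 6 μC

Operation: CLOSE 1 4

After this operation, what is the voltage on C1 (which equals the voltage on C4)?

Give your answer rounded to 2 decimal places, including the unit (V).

Answer: 4.17 V

Derivation:
Initial: C1(5μF, Q=19μC, V=3.80V), C2(2μF, Q=4μC, V=2.00V), C3(1μF, Q=10μC, V=10.00V), C4(1μF, Q=6μC, V=6.00V)
Op 1: CLOSE 1-4: Q_total=25.00, C_total=6.00, V=4.17; Q1=20.83, Q4=4.17; dissipated=2.017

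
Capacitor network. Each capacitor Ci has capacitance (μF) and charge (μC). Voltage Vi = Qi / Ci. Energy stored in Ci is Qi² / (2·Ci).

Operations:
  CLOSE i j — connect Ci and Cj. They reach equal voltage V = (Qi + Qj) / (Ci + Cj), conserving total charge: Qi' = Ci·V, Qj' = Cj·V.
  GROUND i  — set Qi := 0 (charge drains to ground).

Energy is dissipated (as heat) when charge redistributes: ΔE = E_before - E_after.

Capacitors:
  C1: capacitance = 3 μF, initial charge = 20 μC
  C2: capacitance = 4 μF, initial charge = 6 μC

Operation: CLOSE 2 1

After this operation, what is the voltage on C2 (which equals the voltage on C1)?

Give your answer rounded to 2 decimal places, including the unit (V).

Answer: 3.71 V

Derivation:
Initial: C1(3μF, Q=20μC, V=6.67V), C2(4μF, Q=6μC, V=1.50V)
Op 1: CLOSE 2-1: Q_total=26.00, C_total=7.00, V=3.71; Q2=14.86, Q1=11.14; dissipated=22.881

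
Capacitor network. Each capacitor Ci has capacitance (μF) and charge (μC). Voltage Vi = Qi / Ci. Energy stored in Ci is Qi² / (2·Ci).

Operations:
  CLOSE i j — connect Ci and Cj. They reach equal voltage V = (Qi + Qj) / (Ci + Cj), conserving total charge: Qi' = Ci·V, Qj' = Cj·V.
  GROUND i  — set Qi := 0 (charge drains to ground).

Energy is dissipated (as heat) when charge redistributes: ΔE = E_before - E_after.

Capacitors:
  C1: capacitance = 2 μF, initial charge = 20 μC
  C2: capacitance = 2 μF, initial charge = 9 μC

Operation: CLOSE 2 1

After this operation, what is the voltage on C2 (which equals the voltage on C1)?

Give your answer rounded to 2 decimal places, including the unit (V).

Answer: 7.25 V

Derivation:
Initial: C1(2μF, Q=20μC, V=10.00V), C2(2μF, Q=9μC, V=4.50V)
Op 1: CLOSE 2-1: Q_total=29.00, C_total=4.00, V=7.25; Q2=14.50, Q1=14.50; dissipated=15.125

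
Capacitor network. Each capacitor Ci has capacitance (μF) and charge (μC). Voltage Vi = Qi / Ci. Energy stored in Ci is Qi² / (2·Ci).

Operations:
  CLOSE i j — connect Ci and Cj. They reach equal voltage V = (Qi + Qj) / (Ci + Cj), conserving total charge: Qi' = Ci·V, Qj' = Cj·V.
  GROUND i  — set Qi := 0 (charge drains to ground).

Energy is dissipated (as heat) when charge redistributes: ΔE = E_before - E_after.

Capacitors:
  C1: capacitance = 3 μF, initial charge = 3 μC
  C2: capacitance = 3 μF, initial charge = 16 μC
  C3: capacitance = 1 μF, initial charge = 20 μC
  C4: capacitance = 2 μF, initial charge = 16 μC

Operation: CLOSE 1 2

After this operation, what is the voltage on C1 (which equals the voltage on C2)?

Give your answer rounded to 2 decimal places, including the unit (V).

Answer: 3.17 V

Derivation:
Initial: C1(3μF, Q=3μC, V=1.00V), C2(3μF, Q=16μC, V=5.33V), C3(1μF, Q=20μC, V=20.00V), C4(2μF, Q=16μC, V=8.00V)
Op 1: CLOSE 1-2: Q_total=19.00, C_total=6.00, V=3.17; Q1=9.50, Q2=9.50; dissipated=14.083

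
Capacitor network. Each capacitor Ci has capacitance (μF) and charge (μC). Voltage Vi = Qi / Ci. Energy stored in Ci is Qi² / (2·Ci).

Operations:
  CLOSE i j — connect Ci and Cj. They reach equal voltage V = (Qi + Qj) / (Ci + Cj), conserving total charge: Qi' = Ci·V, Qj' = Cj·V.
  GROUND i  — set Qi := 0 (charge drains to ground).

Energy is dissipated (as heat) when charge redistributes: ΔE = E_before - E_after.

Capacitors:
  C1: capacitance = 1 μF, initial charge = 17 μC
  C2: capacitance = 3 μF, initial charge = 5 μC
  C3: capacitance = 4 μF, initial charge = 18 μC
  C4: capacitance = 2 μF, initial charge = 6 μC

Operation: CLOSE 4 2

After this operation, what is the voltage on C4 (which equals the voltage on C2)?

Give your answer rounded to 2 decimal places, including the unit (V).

Initial: C1(1μF, Q=17μC, V=17.00V), C2(3μF, Q=5μC, V=1.67V), C3(4μF, Q=18μC, V=4.50V), C4(2μF, Q=6μC, V=3.00V)
Op 1: CLOSE 4-2: Q_total=11.00, C_total=5.00, V=2.20; Q4=4.40, Q2=6.60; dissipated=1.067

Answer: 2.20 V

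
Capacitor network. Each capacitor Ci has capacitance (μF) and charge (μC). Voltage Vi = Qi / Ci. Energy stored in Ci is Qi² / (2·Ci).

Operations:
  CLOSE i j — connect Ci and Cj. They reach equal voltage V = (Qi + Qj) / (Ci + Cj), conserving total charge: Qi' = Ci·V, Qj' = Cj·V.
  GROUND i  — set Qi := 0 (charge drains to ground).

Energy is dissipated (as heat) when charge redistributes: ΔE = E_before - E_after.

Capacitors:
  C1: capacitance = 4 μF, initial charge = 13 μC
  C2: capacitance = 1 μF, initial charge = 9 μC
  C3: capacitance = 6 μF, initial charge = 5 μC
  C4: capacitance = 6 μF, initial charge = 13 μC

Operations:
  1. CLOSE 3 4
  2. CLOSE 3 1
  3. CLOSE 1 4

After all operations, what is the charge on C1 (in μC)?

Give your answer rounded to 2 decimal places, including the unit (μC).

Answer: 7.12 μC

Derivation:
Initial: C1(4μF, Q=13μC, V=3.25V), C2(1μF, Q=9μC, V=9.00V), C3(6μF, Q=5μC, V=0.83V), C4(6μF, Q=13μC, V=2.17V)
Op 1: CLOSE 3-4: Q_total=18.00, C_total=12.00, V=1.50; Q3=9.00, Q4=9.00; dissipated=2.667
Op 2: CLOSE 3-1: Q_total=22.00, C_total=10.00, V=2.20; Q3=13.20, Q1=8.80; dissipated=3.675
Op 3: CLOSE 1-4: Q_total=17.80, C_total=10.00, V=1.78; Q1=7.12, Q4=10.68; dissipated=0.588
Final charges: Q1=7.12, Q2=9.00, Q3=13.20, Q4=10.68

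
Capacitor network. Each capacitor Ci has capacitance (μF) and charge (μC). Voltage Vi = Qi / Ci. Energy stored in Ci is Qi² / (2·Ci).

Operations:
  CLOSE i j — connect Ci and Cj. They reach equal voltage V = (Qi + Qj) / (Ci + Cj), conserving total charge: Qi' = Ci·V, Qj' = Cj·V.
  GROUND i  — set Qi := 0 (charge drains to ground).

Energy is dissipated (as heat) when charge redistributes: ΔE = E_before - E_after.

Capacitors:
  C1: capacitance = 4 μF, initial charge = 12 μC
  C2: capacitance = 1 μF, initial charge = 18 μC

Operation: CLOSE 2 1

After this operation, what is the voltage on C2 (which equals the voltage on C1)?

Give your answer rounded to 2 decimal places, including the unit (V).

Initial: C1(4μF, Q=12μC, V=3.00V), C2(1μF, Q=18μC, V=18.00V)
Op 1: CLOSE 2-1: Q_total=30.00, C_total=5.00, V=6.00; Q2=6.00, Q1=24.00; dissipated=90.000

Answer: 6.00 V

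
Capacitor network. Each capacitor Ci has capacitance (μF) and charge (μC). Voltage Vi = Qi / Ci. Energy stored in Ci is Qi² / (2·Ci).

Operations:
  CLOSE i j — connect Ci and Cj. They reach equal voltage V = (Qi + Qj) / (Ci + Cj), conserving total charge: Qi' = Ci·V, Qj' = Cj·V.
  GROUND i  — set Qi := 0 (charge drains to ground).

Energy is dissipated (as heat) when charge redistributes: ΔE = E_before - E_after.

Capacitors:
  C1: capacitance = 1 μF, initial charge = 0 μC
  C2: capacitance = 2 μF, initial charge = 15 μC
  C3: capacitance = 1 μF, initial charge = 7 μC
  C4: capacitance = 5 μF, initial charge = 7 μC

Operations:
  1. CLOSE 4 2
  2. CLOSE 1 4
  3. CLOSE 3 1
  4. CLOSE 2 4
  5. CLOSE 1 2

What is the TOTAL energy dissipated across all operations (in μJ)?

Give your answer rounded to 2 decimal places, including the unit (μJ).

Answer: 37.08 μJ

Derivation:
Initial: C1(1μF, Q=0μC, V=0.00V), C2(2μF, Q=15μC, V=7.50V), C3(1μF, Q=7μC, V=7.00V), C4(5μF, Q=7μC, V=1.40V)
Op 1: CLOSE 4-2: Q_total=22.00, C_total=7.00, V=3.14; Q4=15.71, Q2=6.29; dissipated=26.579
Op 2: CLOSE 1-4: Q_total=15.71, C_total=6.00, V=2.62; Q1=2.62, Q4=13.10; dissipated=4.116
Op 3: CLOSE 3-1: Q_total=9.62, C_total=2.00, V=4.81; Q3=4.81, Q1=4.81; dissipated=4.798
Op 4: CLOSE 2-4: Q_total=19.38, C_total=7.00, V=2.77; Q2=5.54, Q4=13.84; dissipated=0.196
Op 5: CLOSE 1-2: Q_total=10.35, C_total=3.00, V=3.45; Q1=3.45, Q2=6.90; dissipated=1.388
Total dissipated: 37.077 μJ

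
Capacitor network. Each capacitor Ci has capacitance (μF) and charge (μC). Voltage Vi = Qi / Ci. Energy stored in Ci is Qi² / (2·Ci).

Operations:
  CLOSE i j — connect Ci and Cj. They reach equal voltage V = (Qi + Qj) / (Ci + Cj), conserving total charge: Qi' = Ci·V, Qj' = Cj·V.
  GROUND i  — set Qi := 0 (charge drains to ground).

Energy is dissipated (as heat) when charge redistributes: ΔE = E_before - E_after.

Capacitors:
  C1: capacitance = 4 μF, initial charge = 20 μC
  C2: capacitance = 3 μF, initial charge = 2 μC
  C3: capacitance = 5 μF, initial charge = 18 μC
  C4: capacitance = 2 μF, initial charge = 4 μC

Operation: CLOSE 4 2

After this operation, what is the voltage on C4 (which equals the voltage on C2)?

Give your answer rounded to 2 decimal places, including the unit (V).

Initial: C1(4μF, Q=20μC, V=5.00V), C2(3μF, Q=2μC, V=0.67V), C3(5μF, Q=18μC, V=3.60V), C4(2μF, Q=4μC, V=2.00V)
Op 1: CLOSE 4-2: Q_total=6.00, C_total=5.00, V=1.20; Q4=2.40, Q2=3.60; dissipated=1.067

Answer: 1.20 V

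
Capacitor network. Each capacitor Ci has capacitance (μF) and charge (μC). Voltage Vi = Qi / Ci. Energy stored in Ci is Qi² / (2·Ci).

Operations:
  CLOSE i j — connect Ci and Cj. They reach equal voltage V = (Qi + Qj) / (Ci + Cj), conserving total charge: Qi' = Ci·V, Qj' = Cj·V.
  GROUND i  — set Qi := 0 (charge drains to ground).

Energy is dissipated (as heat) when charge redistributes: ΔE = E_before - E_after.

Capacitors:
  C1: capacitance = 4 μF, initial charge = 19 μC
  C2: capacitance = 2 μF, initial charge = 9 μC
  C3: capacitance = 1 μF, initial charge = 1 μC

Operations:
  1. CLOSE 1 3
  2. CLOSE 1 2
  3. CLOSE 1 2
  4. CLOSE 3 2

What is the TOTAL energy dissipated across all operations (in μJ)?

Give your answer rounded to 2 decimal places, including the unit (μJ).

Initial: C1(4μF, Q=19μC, V=4.75V), C2(2μF, Q=9μC, V=4.50V), C3(1μF, Q=1μC, V=1.00V)
Op 1: CLOSE 1-3: Q_total=20.00, C_total=5.00, V=4.00; Q1=16.00, Q3=4.00; dissipated=5.625
Op 2: CLOSE 1-2: Q_total=25.00, C_total=6.00, V=4.17; Q1=16.67, Q2=8.33; dissipated=0.167
Op 3: CLOSE 1-2: Q_total=25.00, C_total=6.00, V=4.17; Q1=16.67, Q2=8.33; dissipated=0.000
Op 4: CLOSE 3-2: Q_total=12.33, C_total=3.00, V=4.11; Q3=4.11, Q2=8.22; dissipated=0.009
Total dissipated: 5.801 μJ

Answer: 5.80 μJ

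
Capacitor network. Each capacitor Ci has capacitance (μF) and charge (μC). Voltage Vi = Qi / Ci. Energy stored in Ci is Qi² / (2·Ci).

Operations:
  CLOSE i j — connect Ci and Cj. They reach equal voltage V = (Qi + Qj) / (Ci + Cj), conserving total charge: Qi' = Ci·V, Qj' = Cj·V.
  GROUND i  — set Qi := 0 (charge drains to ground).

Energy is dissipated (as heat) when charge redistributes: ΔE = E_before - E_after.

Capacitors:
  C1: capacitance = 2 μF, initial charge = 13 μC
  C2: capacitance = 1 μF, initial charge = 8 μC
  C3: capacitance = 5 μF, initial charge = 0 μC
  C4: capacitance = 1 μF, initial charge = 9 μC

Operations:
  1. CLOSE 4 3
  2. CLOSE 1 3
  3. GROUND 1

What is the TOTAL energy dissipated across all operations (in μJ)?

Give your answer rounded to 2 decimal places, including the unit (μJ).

Answer: 60.18 μJ

Derivation:
Initial: C1(2μF, Q=13μC, V=6.50V), C2(1μF, Q=8μC, V=8.00V), C3(5μF, Q=0μC, V=0.00V), C4(1μF, Q=9μC, V=9.00V)
Op 1: CLOSE 4-3: Q_total=9.00, C_total=6.00, V=1.50; Q4=1.50, Q3=7.50; dissipated=33.750
Op 2: CLOSE 1-3: Q_total=20.50, C_total=7.00, V=2.93; Q1=5.86, Q3=14.64; dissipated=17.857
Op 3: GROUND 1: Q1=0; energy lost=8.577
Total dissipated: 60.184 μJ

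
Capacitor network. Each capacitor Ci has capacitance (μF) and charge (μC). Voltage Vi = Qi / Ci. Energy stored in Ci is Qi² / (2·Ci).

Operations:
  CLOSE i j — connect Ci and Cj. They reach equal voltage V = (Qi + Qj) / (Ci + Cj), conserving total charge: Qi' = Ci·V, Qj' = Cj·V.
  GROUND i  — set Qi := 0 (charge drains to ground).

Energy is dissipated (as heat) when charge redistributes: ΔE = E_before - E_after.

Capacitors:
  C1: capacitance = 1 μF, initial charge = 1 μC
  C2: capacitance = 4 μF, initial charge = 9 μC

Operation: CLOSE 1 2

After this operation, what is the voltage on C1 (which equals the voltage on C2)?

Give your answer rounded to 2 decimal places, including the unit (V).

Answer: 2.00 V

Derivation:
Initial: C1(1μF, Q=1μC, V=1.00V), C2(4μF, Q=9μC, V=2.25V)
Op 1: CLOSE 1-2: Q_total=10.00, C_total=5.00, V=2.00; Q1=2.00, Q2=8.00; dissipated=0.625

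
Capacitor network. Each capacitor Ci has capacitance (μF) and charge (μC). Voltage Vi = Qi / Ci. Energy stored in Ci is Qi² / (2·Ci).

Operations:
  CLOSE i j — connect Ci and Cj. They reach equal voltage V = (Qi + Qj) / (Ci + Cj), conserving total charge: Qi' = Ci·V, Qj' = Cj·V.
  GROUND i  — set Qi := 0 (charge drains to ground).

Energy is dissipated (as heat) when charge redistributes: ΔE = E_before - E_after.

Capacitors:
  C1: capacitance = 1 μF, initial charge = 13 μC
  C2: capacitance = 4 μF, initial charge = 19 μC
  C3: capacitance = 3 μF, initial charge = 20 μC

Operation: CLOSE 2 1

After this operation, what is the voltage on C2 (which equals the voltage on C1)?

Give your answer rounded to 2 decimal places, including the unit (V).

Initial: C1(1μF, Q=13μC, V=13.00V), C2(4μF, Q=19μC, V=4.75V), C3(3μF, Q=20μC, V=6.67V)
Op 1: CLOSE 2-1: Q_total=32.00, C_total=5.00, V=6.40; Q2=25.60, Q1=6.40; dissipated=27.225

Answer: 6.40 V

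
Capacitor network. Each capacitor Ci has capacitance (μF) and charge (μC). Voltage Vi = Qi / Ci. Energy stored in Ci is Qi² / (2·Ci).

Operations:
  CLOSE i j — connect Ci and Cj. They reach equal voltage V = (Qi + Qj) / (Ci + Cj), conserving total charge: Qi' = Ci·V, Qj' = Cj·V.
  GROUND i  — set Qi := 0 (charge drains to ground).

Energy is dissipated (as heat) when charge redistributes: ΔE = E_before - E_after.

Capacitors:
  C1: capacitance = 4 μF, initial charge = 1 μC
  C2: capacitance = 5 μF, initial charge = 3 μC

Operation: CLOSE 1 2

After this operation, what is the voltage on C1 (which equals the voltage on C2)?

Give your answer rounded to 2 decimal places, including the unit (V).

Answer: 0.44 V

Derivation:
Initial: C1(4μF, Q=1μC, V=0.25V), C2(5μF, Q=3μC, V=0.60V)
Op 1: CLOSE 1-2: Q_total=4.00, C_total=9.00, V=0.44; Q1=1.78, Q2=2.22; dissipated=0.136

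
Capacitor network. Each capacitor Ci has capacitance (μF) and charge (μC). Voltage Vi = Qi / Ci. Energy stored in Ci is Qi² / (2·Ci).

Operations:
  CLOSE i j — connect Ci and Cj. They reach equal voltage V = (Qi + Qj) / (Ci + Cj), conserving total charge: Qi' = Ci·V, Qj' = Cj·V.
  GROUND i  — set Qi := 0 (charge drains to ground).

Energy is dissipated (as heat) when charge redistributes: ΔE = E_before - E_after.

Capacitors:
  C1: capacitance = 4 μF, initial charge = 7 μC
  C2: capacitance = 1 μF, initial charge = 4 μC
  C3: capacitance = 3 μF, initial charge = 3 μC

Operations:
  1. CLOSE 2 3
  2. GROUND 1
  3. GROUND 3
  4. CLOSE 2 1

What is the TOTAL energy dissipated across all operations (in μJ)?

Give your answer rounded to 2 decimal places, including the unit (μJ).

Initial: C1(4μF, Q=7μC, V=1.75V), C2(1μF, Q=4μC, V=4.00V), C3(3μF, Q=3μC, V=1.00V)
Op 1: CLOSE 2-3: Q_total=7.00, C_total=4.00, V=1.75; Q2=1.75, Q3=5.25; dissipated=3.375
Op 2: GROUND 1: Q1=0; energy lost=6.125
Op 3: GROUND 3: Q3=0; energy lost=4.594
Op 4: CLOSE 2-1: Q_total=1.75, C_total=5.00, V=0.35; Q2=0.35, Q1=1.40; dissipated=1.225
Total dissipated: 15.319 μJ

Answer: 15.32 μJ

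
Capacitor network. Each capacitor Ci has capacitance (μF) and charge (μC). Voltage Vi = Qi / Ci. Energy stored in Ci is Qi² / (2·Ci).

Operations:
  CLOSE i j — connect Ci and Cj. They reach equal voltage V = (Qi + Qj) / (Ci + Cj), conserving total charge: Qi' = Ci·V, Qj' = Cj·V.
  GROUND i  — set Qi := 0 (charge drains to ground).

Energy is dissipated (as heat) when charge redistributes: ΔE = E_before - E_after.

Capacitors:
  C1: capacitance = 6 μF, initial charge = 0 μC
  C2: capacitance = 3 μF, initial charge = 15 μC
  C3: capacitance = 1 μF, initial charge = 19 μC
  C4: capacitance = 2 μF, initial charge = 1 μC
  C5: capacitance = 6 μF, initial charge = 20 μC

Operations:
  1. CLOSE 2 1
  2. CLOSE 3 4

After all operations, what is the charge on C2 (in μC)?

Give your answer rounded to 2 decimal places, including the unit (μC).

Initial: C1(6μF, Q=0μC, V=0.00V), C2(3μF, Q=15μC, V=5.00V), C3(1μF, Q=19μC, V=19.00V), C4(2μF, Q=1μC, V=0.50V), C5(6μF, Q=20μC, V=3.33V)
Op 1: CLOSE 2-1: Q_total=15.00, C_total=9.00, V=1.67; Q2=5.00, Q1=10.00; dissipated=25.000
Op 2: CLOSE 3-4: Q_total=20.00, C_total=3.00, V=6.67; Q3=6.67, Q4=13.33; dissipated=114.083
Final charges: Q1=10.00, Q2=5.00, Q3=6.67, Q4=13.33, Q5=20.00

Answer: 5.00 μC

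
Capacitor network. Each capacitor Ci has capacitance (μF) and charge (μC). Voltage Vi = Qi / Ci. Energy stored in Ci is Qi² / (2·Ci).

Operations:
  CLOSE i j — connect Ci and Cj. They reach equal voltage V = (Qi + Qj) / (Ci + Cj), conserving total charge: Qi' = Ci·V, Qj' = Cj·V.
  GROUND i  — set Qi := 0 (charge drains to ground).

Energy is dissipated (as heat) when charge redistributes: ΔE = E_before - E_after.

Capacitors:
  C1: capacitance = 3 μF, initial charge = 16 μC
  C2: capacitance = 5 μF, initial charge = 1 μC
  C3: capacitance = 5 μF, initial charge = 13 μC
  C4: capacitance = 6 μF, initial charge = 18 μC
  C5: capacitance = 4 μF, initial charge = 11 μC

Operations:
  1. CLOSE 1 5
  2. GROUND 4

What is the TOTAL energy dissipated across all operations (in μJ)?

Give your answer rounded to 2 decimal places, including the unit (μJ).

Initial: C1(3μF, Q=16μC, V=5.33V), C2(5μF, Q=1μC, V=0.20V), C3(5μF, Q=13μC, V=2.60V), C4(6μF, Q=18μC, V=3.00V), C5(4μF, Q=11μC, V=2.75V)
Op 1: CLOSE 1-5: Q_total=27.00, C_total=7.00, V=3.86; Q1=11.57, Q5=15.43; dissipated=5.720
Op 2: GROUND 4: Q4=0; energy lost=27.000
Total dissipated: 32.720 μJ

Answer: 32.72 μJ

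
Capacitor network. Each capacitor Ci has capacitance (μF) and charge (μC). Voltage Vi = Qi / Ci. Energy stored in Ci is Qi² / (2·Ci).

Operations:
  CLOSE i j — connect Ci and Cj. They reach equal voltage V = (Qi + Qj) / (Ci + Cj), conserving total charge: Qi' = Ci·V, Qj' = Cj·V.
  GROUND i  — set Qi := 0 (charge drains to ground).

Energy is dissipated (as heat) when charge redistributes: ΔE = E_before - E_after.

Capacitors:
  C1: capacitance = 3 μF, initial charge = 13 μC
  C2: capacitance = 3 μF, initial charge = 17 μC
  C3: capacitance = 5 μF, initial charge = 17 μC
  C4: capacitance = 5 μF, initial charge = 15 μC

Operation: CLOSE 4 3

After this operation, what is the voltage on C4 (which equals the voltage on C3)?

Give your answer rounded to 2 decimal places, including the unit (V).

Initial: C1(3μF, Q=13μC, V=4.33V), C2(3μF, Q=17μC, V=5.67V), C3(5μF, Q=17μC, V=3.40V), C4(5μF, Q=15μC, V=3.00V)
Op 1: CLOSE 4-3: Q_total=32.00, C_total=10.00, V=3.20; Q4=16.00, Q3=16.00; dissipated=0.200

Answer: 3.20 V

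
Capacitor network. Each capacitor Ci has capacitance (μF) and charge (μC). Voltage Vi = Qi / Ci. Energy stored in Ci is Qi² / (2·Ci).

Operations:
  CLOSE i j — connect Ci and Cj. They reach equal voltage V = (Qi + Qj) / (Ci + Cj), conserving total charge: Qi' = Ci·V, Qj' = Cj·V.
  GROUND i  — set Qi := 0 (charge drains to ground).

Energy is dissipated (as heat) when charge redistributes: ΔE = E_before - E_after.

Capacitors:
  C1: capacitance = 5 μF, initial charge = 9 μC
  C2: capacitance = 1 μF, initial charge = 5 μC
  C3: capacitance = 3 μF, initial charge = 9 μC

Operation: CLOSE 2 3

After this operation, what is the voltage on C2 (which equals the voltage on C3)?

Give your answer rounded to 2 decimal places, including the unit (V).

Answer: 3.50 V

Derivation:
Initial: C1(5μF, Q=9μC, V=1.80V), C2(1μF, Q=5μC, V=5.00V), C3(3μF, Q=9μC, V=3.00V)
Op 1: CLOSE 2-3: Q_total=14.00, C_total=4.00, V=3.50; Q2=3.50, Q3=10.50; dissipated=1.500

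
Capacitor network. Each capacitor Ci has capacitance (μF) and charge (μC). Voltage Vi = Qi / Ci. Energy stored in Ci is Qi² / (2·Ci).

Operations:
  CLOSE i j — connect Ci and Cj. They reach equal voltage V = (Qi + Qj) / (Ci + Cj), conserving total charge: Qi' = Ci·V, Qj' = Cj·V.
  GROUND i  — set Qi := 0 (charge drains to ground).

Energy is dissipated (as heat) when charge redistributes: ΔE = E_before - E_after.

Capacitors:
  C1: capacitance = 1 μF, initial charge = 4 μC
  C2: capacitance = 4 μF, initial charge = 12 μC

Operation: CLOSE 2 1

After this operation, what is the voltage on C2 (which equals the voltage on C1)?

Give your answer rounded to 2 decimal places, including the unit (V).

Answer: 3.20 V

Derivation:
Initial: C1(1μF, Q=4μC, V=4.00V), C2(4μF, Q=12μC, V=3.00V)
Op 1: CLOSE 2-1: Q_total=16.00, C_total=5.00, V=3.20; Q2=12.80, Q1=3.20; dissipated=0.400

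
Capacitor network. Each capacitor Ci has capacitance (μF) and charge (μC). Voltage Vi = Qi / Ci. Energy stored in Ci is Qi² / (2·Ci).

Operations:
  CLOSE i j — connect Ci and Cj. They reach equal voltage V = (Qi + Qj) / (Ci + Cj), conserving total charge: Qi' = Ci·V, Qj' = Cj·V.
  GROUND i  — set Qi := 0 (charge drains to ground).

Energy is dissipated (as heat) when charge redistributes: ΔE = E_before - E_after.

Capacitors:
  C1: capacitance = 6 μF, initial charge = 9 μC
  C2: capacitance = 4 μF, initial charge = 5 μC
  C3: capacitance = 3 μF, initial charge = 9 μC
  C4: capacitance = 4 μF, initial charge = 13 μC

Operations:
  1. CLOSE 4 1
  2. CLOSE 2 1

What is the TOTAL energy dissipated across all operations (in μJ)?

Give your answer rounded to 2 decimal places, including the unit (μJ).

Answer: 4.76 μJ

Derivation:
Initial: C1(6μF, Q=9μC, V=1.50V), C2(4μF, Q=5μC, V=1.25V), C3(3μF, Q=9μC, V=3.00V), C4(4μF, Q=13μC, V=3.25V)
Op 1: CLOSE 4-1: Q_total=22.00, C_total=10.00, V=2.20; Q4=8.80, Q1=13.20; dissipated=3.675
Op 2: CLOSE 2-1: Q_total=18.20, C_total=10.00, V=1.82; Q2=7.28, Q1=10.92; dissipated=1.083
Total dissipated: 4.758 μJ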